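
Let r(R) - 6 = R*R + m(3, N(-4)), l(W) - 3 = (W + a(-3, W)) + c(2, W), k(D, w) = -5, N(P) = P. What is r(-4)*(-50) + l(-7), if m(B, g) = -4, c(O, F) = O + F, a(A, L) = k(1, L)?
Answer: -914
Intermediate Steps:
a(A, L) = -5
c(O, F) = F + O
l(W) = 2*W (l(W) = 3 + ((W - 5) + (W + 2)) = 3 + ((-5 + W) + (2 + W)) = 3 + (-3 + 2*W) = 2*W)
r(R) = 2 + R**2 (r(R) = 6 + (R*R - 4) = 6 + (R**2 - 4) = 6 + (-4 + R**2) = 2 + R**2)
r(-4)*(-50) + l(-7) = (2 + (-4)**2)*(-50) + 2*(-7) = (2 + 16)*(-50) - 14 = 18*(-50) - 14 = -900 - 14 = -914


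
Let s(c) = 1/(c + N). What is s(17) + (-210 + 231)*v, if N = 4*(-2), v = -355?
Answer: -67094/9 ≈ -7454.9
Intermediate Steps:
N = -8
s(c) = 1/(-8 + c) (s(c) = 1/(c - 8) = 1/(-8 + c))
s(17) + (-210 + 231)*v = 1/(-8 + 17) + (-210 + 231)*(-355) = 1/9 + 21*(-355) = ⅑ - 7455 = -67094/9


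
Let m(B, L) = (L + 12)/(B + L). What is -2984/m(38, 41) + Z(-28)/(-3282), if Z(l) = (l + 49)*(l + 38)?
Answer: -128949447/28991 ≈ -4447.9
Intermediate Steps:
m(B, L) = (12 + L)/(B + L)
Z(l) = (38 + l)*(49 + l) (Z(l) = (49 + l)*(38 + l) = (38 + l)*(49 + l))
-2984/m(38, 41) + Z(-28)/(-3282) = -2984*(38 + 41)/(12 + 41) + (1862 + (-28)² + 87*(-28))/(-3282) = -2984/(53/79) + (1862 + 784 - 2436)*(-1/3282) = -2984/((1/79)*53) + 210*(-1/3282) = -2984/53/79 - 35/547 = -2984*79/53 - 35/547 = -235736/53 - 35/547 = -128949447/28991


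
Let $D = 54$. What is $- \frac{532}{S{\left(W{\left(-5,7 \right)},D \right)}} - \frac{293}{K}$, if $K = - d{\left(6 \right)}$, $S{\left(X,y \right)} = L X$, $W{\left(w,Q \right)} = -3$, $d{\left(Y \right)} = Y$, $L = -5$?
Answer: $\frac{401}{30} \approx 13.367$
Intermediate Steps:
$S{\left(X,y \right)} = - 5 X$
$K = -6$ ($K = \left(-1\right) 6 = -6$)
$- \frac{532}{S{\left(W{\left(-5,7 \right)},D \right)}} - \frac{293}{K} = - \frac{532}{\left(-5\right) \left(-3\right)} - \frac{293}{-6} = - \frac{532}{15} - - \frac{293}{6} = \left(-532\right) \frac{1}{15} + \frac{293}{6} = - \frac{532}{15} + \frac{293}{6} = \frac{401}{30}$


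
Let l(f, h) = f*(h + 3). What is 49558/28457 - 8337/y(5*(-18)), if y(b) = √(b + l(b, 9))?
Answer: 49558/28457 + 2779*I*√130/130 ≈ 1.7415 + 243.73*I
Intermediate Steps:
l(f, h) = f*(3 + h)
y(b) = √13*√b (y(b) = √(b + b*(3 + 9)) = √(b + b*12) = √(b + 12*b) = √(13*b) = √13*√b)
49558/28457 - 8337/y(5*(-18)) = 49558/28457 - 8337*(-I*√130/390) = 49558/28457 - (-2779)*I*√130/130 = 49558/28457 + 2779*I*√130/130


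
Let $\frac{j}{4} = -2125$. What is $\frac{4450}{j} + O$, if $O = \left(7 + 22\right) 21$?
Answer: $\frac{103441}{170} \approx 608.48$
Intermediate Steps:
$j = -8500$ ($j = 4 \left(-2125\right) = -8500$)
$O = 609$ ($O = 29 \cdot 21 = 609$)
$\frac{4450}{j} + O = \frac{4450}{-8500} + 609 = 4450 \left(- \frac{1}{8500}\right) + 609 = - \frac{89}{170} + 609 = \frac{103441}{170}$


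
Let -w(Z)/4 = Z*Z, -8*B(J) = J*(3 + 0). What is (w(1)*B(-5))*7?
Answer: -105/2 ≈ -52.500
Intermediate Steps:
B(J) = -3*J/8 (B(J) = -J*(3 + 0)/8 = -J*3/8 = -3*J/8)
w(Z) = -4*Z² (w(Z) = -4*Z*Z = -4*Z²)
(w(1)*B(-5))*7 = ((-4*1²)*(-3/8*(-5)))*7 = (-4*1*(15/8))*7 = -4*15/8*7 = -15/2*7 = -105/2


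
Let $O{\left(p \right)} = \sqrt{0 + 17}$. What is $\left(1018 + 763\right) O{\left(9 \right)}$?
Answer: $1781 \sqrt{17} \approx 7343.3$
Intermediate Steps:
$O{\left(p \right)} = \sqrt{17}$
$\left(1018 + 763\right) O{\left(9 \right)} = \left(1018 + 763\right) \sqrt{17} = 1781 \sqrt{17}$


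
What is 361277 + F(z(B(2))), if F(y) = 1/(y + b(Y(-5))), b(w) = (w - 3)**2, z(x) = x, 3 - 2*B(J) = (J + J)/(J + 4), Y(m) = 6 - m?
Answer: 141259313/391 ≈ 3.6128e+5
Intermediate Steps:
B(J) = 3/2 - J/(4 + J) (B(J) = 3/2 - (J + J)/(2*(J + 4)) = 3/2 - 2*J/(2*(4 + J)) = 3/2 - J/(4 + J))
b(w) = (-3 + w)**2
F(y) = 1/(64 + y) (F(y) = 1/(y + (-3 + (6 - 1*(-5)))**2) = 1/(y + (-3 + (6 + 5))**2) = 1/(y + (-3 + 11)**2) = 1/(y + 8**2) = 1/(y + 64) = 1/(64 + y))
361277 + F(z(B(2))) = 361277 + 1/(64 + (12 + 2)/(2*(4 + 2))) = 361277 + 1/(64 + (1/2)*14/6) = 361277 + 1/(64 + (1/2)*(1/6)*14) = 361277 + 1/(64 + 7/6) = 361277 + 1/(391/6) = 361277 + 6/391 = 141259313/391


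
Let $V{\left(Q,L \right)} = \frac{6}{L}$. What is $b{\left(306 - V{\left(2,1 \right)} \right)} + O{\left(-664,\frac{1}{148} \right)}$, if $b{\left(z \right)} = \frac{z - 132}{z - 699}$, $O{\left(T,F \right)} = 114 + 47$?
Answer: $\frac{3051}{19} \approx 160.58$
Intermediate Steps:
$O{\left(T,F \right)} = 161$
$b{\left(z \right)} = \frac{-132 + z}{-699 + z}$
$b{\left(306 - V{\left(2,1 \right)} \right)} + O{\left(-664,\frac{1}{148} \right)} = \frac{-132 + \left(306 - \frac{6}{1}\right)}{-699 + \left(306 - \frac{6}{1}\right)} + 161 = \frac{-132 + \left(306 - 6 \cdot 1\right)}{-699 + \left(306 - 6 \cdot 1\right)} + 161 = \frac{-132 + \left(306 - 6\right)}{-699 + \left(306 - 6\right)} + 161 = \frac{-132 + 300}{-699 + 300} + 161 = \frac{1}{-399} \cdot 168 + 161 = \left(- \frac{1}{399}\right) 168 + 161 = - \frac{8}{19} + 161 = \frac{3051}{19}$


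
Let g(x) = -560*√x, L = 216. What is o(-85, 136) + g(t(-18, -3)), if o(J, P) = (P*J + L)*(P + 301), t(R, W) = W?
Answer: -4957328 - 560*I*√3 ≈ -4.9573e+6 - 969.95*I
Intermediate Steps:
o(J, P) = (216 + J*P)*(301 + P) (o(J, P) = (P*J + 216)*(P + 301) = (J*P + 216)*(301 + P) = (216 + J*P)*(301 + P))
o(-85, 136) + g(t(-18, -3)) = (65016 + 216*136 - 85*136² + 301*(-85)*136) - 560*I*√3 = (65016 + 29376 - 85*18496 - 3479560) - 560*I*√3 = (65016 + 29376 - 1572160 - 3479560) - 560*I*√3 = -4957328 - 560*I*√3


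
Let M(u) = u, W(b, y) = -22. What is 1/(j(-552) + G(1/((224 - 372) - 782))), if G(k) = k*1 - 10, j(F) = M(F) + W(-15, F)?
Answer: -930/543121 ≈ -0.0017123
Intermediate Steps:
j(F) = -22 + F (j(F) = F - 22 = -22 + F)
G(k) = -10 + k (G(k) = k - 10 = -10 + k)
1/(j(-552) + G(1/((224 - 372) - 782))) = 1/((-22 - 552) + (-10 + 1/((224 - 372) - 782))) = 1/(-574 + (-10 + 1/(-148 - 782))) = 1/(-574 + (-10 + 1/(-930))) = 1/(-574 + (-10 - 1/930)) = 1/(-574 - 9301/930) = 1/(-543121/930) = -930/543121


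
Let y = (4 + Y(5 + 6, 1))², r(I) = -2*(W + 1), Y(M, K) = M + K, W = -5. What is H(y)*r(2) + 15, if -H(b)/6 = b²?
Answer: -3145713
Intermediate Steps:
Y(M, K) = K + M
r(I) = 8 (r(I) = -2*(-5 + 1) = -2*(-4) = 8)
y = 256 (y = (4 + (1 + (5 + 6)))² = (4 + (1 + 11))² = (4 + 12)² = 16² = 256)
H(b) = -6*b²
H(y)*r(2) + 15 = -6*256²*8 + 15 = -6*65536*8 + 15 = -393216*8 + 15 = -3145728 + 15 = -3145713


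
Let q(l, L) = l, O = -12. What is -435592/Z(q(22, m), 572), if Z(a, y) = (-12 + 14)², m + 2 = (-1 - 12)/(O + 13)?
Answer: -108898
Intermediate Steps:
m = -15 (m = -2 + (-1 - 12)/(-12 + 13) = -2 - 13/1 = -2 - 13*1 = -2 - 13 = -15)
Z(a, y) = 4 (Z(a, y) = 2² = 4)
-435592/Z(q(22, m), 572) = -435592/4 = -435592*¼ = -108898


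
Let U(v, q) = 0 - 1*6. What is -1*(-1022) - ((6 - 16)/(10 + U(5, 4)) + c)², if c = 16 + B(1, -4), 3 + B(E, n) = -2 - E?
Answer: 3863/4 ≈ 965.75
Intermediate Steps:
U(v, q) = -6 (U(v, q) = 0 - 6 = -6)
B(E, n) = -5 - E (B(E, n) = -3 + (-2 - E) = -5 - E)
c = 10 (c = 16 + (-5 - 1*1) = 16 + (-5 - 1) = 16 - 6 = 10)
-1*(-1022) - ((6 - 16)/(10 + U(5, 4)) + c)² = -1*(-1022) - ((6 - 16)/(10 - 6) + 10)² = 1022 - (-10/4 + 10)² = 1022 - (-10*¼ + 10)² = 1022 - (-5/2 + 10)² = 1022 - (15/2)² = 1022 - 1*225/4 = 1022 - 225/4 = 3863/4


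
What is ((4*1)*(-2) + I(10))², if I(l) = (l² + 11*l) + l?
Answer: 44944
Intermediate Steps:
I(l) = l² + 12*l
((4*1)*(-2) + I(10))² = ((4*1)*(-2) + 10*(12 + 10))² = (4*(-2) + 10*22)² = (-8 + 220)² = 212² = 44944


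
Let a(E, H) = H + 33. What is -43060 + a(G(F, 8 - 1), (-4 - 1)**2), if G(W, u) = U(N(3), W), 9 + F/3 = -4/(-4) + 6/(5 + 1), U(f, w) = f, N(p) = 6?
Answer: -43002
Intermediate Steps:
F = -21 (F = -27 + 3*(-4/(-4) + 6/(5 + 1)) = -27 + 3*(-4*(-1/4) + 6/6) = -27 + 3*(1 + 6*(1/6)) = -27 + 3*(1 + 1) = -27 + 3*2 = -27 + 6 = -21)
G(W, u) = 6
a(E, H) = 33 + H
-43060 + a(G(F, 8 - 1), (-4 - 1)**2) = -43060 + (33 + (-4 - 1)**2) = -43060 + (33 + (-5)**2) = -43060 + (33 + 25) = -43060 + 58 = -43002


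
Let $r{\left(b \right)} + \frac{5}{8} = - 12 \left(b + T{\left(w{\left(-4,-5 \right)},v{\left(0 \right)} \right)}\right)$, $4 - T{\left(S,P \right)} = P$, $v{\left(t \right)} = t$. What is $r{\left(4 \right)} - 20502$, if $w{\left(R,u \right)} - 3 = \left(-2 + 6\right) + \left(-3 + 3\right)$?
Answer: $- \frac{164789}{8} \approx -20599.0$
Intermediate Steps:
$w{\left(R,u \right)} = 7$ ($w{\left(R,u \right)} = 3 + \left(\left(-2 + 6\right) + \left(-3 + 3\right)\right) = 3 + \left(4 + 0\right) = 3 + 4 = 7$)
$T{\left(S,P \right)} = 4 - P$
$r{\left(b \right)} = - \frac{389}{8} - 12 b$ ($r{\left(b \right)} = - \frac{5}{8} - 12 \left(b + \left(4 - 0\right)\right) = - \frac{5}{8} - 12 \left(b + \left(4 + 0\right)\right) = - \frac{5}{8} - 12 \left(b + 4\right) = - \frac{5}{8} - 12 \left(4 + b\right) = - \frac{5}{8} - \left(48 + 12 b\right) = - \frac{389}{8} - 12 b$)
$r{\left(4 \right)} - 20502 = \left(- \frac{389}{8} - 48\right) - 20502 = - \frac{773}{8} - 20502 = - \frac{164789}{8}$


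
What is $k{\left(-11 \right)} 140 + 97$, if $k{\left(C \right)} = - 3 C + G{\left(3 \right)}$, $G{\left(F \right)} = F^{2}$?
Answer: $5977$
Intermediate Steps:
$k{\left(C \right)} = 9 - 3 C$ ($k{\left(C \right)} = - 3 C + 3^{2} = - 3 C + 9 = 9 - 3 C$)
$k{\left(-11 \right)} 140 + 97 = \left(9 - -33\right) 140 + 97 = \left(9 + 33\right) 140 + 97 = 42 \cdot 140 + 97 = 5880 + 97 = 5977$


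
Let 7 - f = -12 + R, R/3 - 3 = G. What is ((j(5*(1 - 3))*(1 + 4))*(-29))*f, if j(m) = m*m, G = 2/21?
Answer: -986000/7 ≈ -1.4086e+5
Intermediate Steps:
G = 2/21 (G = 2*(1/21) = 2/21 ≈ 0.095238)
R = 65/7 (R = 9 + 3*(2/21) = 9 + 2/7 = 65/7 ≈ 9.2857)
j(m) = m²
f = 68/7 (f = 7 - (-12 + 65/7) = 7 - 1*(-19/7) = 7 + 19/7 = 68/7 ≈ 9.7143)
((j(5*(1 - 3))*(1 + 4))*(-29))*f = (((5*(1 - 3))²*(1 + 4))*(-29))*(68/7) = (((5*(-2))²*5)*(-29))*(68/7) = (((-10)²*5)*(-29))*(68/7) = ((100*5)*(-29))*(68/7) = (500*(-29))*(68/7) = -14500*68/7 = -986000/7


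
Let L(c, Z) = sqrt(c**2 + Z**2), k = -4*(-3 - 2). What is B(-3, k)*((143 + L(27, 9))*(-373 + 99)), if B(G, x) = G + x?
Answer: -666094 - 41922*sqrt(10) ≈ -7.9866e+5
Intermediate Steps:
k = 20 (k = -4*(-5) = 20)
L(c, Z) = sqrt(Z**2 + c**2)
B(-3, k)*((143 + L(27, 9))*(-373 + 99)) = (-3 + 20)*((143 + sqrt(9**2 + 27**2))*(-373 + 99)) = 17*((143 + sqrt(81 + 729))*(-274)) = 17*((143 + sqrt(810))*(-274)) = 17*((143 + 9*sqrt(10))*(-274)) = 17*(-39182 - 2466*sqrt(10)) = -666094 - 41922*sqrt(10)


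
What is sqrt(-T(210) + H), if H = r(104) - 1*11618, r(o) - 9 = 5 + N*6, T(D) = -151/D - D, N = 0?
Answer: I*sqrt(502443690)/210 ≈ 106.74*I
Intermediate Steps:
T(D) = -D - 151/D
r(o) = 14 (r(o) = 9 + (5 + 0*6) = 9 + (5 + 0) = 9 + 5 = 14)
H = -11604 (H = 14 - 1*11618 = 14 - 11618 = -11604)
sqrt(-T(210) + H) = sqrt(-(-1*210 - 151/210) - 11604) = sqrt(-(-210 - 151*1/210) - 11604) = sqrt(-(-210 - 151/210) - 11604) = sqrt(-1*(-44251/210) - 11604) = sqrt(44251/210 - 11604) = sqrt(-2392589/210) = I*sqrt(502443690)/210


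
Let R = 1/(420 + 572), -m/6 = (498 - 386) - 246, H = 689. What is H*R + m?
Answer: 798257/992 ≈ 804.69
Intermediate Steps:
m = 804 (m = -6*((498 - 386) - 246) = -6*(112 - 246) = -6*(-134) = 804)
R = 1/992 ≈ 0.0010081
H*R + m = 689*(1/992) + 804 = 689/992 + 804 = 798257/992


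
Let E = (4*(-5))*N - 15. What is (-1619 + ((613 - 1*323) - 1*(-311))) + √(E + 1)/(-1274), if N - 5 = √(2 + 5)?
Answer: -1018 - I*√(114 + 20*√7)/1274 ≈ -1018.0 - 0.010141*I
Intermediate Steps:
N = 5 + √7 (N = 5 + √(2 + 5) = 5 + √7 ≈ 7.6458)
E = -115 - 20*√7 (E = (4*(-5))*(5 + √7) - 15 = -20*(5 + √7) - 15 = (-100 - 20*√7) - 15 = -115 - 20*√7 ≈ -167.92)
(-1619 + ((613 - 1*323) - 1*(-311))) + √(E + 1)/(-1274) = (-1619 + ((613 - 1*323) - 1*(-311))) + √((-115 - 20*√7) + 1)/(-1274) = (-1619 + ((613 - 323) + 311)) + √(-114 - 20*√7)*(-1/1274) = (-1619 + (290 + 311)) - √(-114 - 20*√7)/1274 = (-1619 + 601) - √(-114 - 20*√7)/1274 = -1018 - √(-114 - 20*√7)/1274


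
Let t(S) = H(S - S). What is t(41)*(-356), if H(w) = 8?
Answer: -2848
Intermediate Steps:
t(S) = 8
t(41)*(-356) = 8*(-356) = -2848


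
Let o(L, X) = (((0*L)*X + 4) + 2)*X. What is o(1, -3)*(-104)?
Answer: 1872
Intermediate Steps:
o(L, X) = 6*X (o(L, X) = ((0*X + 4) + 2)*X = ((0 + 4) + 2)*X = (4 + 2)*X = 6*X)
o(1, -3)*(-104) = (6*(-3))*(-104) = -18*(-104) = 1872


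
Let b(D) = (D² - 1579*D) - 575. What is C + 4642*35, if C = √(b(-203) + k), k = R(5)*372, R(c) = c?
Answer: 162470 + √363031 ≈ 1.6307e+5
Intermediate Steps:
b(D) = -575 + D² - 1579*D
k = 1860 (k = 5*372 = 1860)
C = √363031 (C = √((-575 + (-203)² - 1579*(-203)) + 1860) = √((-575 + 41209 + 320537) + 1860) = √(361171 + 1860) = √363031 ≈ 602.52)
C + 4642*35 = √363031 + 4642*35 = √363031 + 162470 = 162470 + √363031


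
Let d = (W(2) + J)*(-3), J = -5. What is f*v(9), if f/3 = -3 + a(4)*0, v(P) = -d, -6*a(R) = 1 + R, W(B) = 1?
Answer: 108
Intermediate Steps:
a(R) = -1/6 - R/6 (a(R) = -(1 + R)/6 = -1/6 - R/6)
d = 12 (d = (1 - 5)*(-3) = -4*(-3) = 12)
v(P) = -12 (v(P) = -1*12 = -12)
f = -9 (f = 3*(-3 + (-1/6 - 1/6*4)*0) = 3*(-3 + (-1/6 - 2/3)*0) = 3*(-3 - 5/6*0) = 3*(-3 + 0) = 3*(-3) = -9)
f*v(9) = -9*(-12) = 108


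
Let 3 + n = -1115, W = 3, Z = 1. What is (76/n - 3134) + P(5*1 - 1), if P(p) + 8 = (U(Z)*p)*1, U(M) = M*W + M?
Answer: -1747472/559 ≈ -3126.1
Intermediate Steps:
n = -1118 (n = -3 - 1115 = -1118)
U(M) = 4*M (U(M) = M*3 + M = 3*M + M = 4*M)
P(p) = -8 + 4*p (P(p) = -8 + ((4*1)*p)*1 = -8 + (4*p)*1 = -8 + 4*p)
(76/n - 3134) + P(5*1 - 1) = (76/(-1118) - 3134) + (-8 + 4*(5*1 - 1)) = (76*(-1/1118) - 3134) + (-8 + 4*(5 - 1)) = (-38/559 - 3134) + (-8 + 4*4) = -1751944/559 + (-8 + 16) = -1751944/559 + 8 = -1747472/559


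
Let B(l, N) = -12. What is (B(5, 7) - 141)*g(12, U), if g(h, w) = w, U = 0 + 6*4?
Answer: -3672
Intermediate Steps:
U = 24 (U = 0 + 24 = 24)
(B(5, 7) - 141)*g(12, U) = (-12 - 141)*24 = -153*24 = -3672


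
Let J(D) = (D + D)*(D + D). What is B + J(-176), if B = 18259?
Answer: 142163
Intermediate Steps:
J(D) = 4*D² (J(D) = (2*D)*(2*D) = 4*D²)
B + J(-176) = 18259 + 4*(-176)² = 18259 + 4*30976 = 18259 + 123904 = 142163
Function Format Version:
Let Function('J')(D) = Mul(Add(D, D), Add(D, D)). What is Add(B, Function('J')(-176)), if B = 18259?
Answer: 142163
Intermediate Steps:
Function('J')(D) = Mul(4, Pow(D, 2)) (Function('J')(D) = Mul(Mul(2, D), Mul(2, D)) = Mul(4, Pow(D, 2)))
Add(B, Function('J')(-176)) = Add(18259, Mul(4, Pow(-176, 2))) = Add(18259, Mul(4, 30976)) = Add(18259, 123904) = 142163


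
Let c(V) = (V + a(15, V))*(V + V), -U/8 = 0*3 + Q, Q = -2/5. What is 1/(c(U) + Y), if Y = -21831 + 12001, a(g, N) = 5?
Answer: -25/244438 ≈ -0.00010228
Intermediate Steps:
Q = -⅖ (Q = -2*⅕ = -⅖ ≈ -0.40000)
U = 16/5 (U = -8*(0*3 - ⅖) = -8*(0 - ⅖) = -8*(-⅖) = 16/5 ≈ 3.2000)
c(V) = 2*V*(5 + V) (c(V) = (V + 5)*(V + V) = (5 + V)*(2*V) = 2*V*(5 + V))
Y = -9830
1/(c(U) + Y) = 1/(2*(16/5)*(5 + 16/5) - 9830) = 1/(2*(16/5)*(41/5) - 9830) = 1/(1312/25 - 9830) = 1/(-244438/25) = -25/244438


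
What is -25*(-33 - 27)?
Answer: 1500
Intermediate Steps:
-25*(-33 - 27) = -25*(-60) = 1500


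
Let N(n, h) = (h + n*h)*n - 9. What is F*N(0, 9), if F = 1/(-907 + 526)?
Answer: 3/127 ≈ 0.023622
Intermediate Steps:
N(n, h) = -9 + n*(h + h*n) (N(n, h) = (h + h*n)*n - 9 = n*(h + h*n) - 9 = -9 + n*(h + h*n))
F = -1/381 (F = 1/(-381) = -1/381 ≈ -0.0026247)
F*N(0, 9) = -(-9 + 9*0 + 9*0²)/381 = -(-9 + 0 + 9*0)/381 = -(-9 + 0 + 0)/381 = -1/381*(-9) = 3/127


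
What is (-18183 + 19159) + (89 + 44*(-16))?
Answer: 361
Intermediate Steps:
(-18183 + 19159) + (89 + 44*(-16)) = 976 + (89 - 704) = 976 - 615 = 361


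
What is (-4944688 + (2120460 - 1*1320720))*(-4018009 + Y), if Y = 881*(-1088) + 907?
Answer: 20623727617240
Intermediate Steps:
Y = -957621 (Y = -958528 + 907 = -957621)
(-4944688 + (2120460 - 1*1320720))*(-4018009 + Y) = (-4944688 + (2120460 - 1*1320720))*(-4018009 - 957621) = (-4944688 + (2120460 - 1320720))*(-4975630) = (-4944688 + 799740)*(-4975630) = -4144948*(-4975630) = 20623727617240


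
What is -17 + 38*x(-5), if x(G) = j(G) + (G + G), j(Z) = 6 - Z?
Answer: 21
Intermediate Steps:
x(G) = 6 + G (x(G) = (6 - G) + (G + G) = (6 - G) + 2*G = 6 + G)
-17 + 38*x(-5) = -17 + 38*(6 - 5) = -17 + 38*1 = -17 + 38 = 21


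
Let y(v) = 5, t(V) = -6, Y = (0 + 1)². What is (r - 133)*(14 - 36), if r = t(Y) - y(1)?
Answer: 3168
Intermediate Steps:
Y = 1 (Y = 1² = 1)
r = -11 (r = -6 - 1*5 = -6 - 5 = -11)
(r - 133)*(14 - 36) = (-11 - 133)*(14 - 36) = -144*(-22) = 3168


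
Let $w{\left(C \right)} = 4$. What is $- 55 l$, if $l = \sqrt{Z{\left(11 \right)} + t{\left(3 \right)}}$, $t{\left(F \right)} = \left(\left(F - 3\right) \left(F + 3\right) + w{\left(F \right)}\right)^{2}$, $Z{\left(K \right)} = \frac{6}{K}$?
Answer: $- 5 \sqrt{2002} \approx -223.72$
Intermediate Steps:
$t{\left(F \right)} = \left(4 + \left(-3 + F\right) \left(3 + F\right)\right)^{2}$ ($t{\left(F \right)} = \left(\left(F - 3\right) \left(F + 3\right) + 4\right)^{2} = \left(\left(-3 + F\right) \left(3 + F\right) + 4\right)^{2} = \left(4 + \left(-3 + F\right) \left(3 + F\right)\right)^{2}$)
$l = \frac{\sqrt{2002}}{11}$ ($l = \sqrt{\frac{6}{11} + \left(-5 + 3^{2}\right)^{2}} = \sqrt{6 \cdot \frac{1}{11} + \left(-5 + 9\right)^{2}} = \sqrt{\frac{6}{11} + 4^{2}} = \sqrt{\frac{6}{11} + 16} = \sqrt{\frac{182}{11}} = \frac{\sqrt{2002}}{11} \approx 4.0676$)
$- 55 l = - 55 \frac{\sqrt{2002}}{11} = - 5 \sqrt{2002}$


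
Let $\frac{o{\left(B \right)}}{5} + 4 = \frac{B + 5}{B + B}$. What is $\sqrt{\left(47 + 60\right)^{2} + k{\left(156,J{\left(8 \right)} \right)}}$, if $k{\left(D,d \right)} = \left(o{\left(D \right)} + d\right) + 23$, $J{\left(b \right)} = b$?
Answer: $\frac{5 \sqrt{11158134}}{156} \approx 107.06$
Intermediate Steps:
$o{\left(B \right)} = -20 + \frac{5 \left(5 + B\right)}{2 B}$ ($o{\left(B \right)} = -20 + 5 \frac{B + 5}{B + B} = -20 + 5 \frac{5 + B}{2 B} = -20 + \frac{5 \left(5 + B\right)}{2 B}$)
$k{\left(D,d \right)} = 23 + d + \frac{5 \left(5 - 7 D\right)}{2 D}$ ($k{\left(D,d \right)} = \left(\frac{5 \left(5 - 7 D\right)}{2 D} + d\right) + 23 = \left(d + \frac{5 \left(5 - 7 D\right)}{2 D}\right) + 23 = 23 + d + \frac{5 \left(5 - 7 D\right)}{2 D}$)
$\sqrt{\left(47 + 60\right)^{2} + k{\left(156,J{\left(8 \right)} \right)}} = \sqrt{\left(47 + 60\right)^{2} + \left(\frac{11}{2} + 8 + \frac{25}{2 \cdot 156}\right)} = \sqrt{107^{2} + \left(\frac{11}{2} + 8 + \frac{25}{2} \cdot \frac{1}{156}\right)} = \sqrt{11449 + \left(\frac{11}{2} + 8 + \frac{25}{312}\right)} = \sqrt{11449 + \frac{4237}{312}} = \sqrt{\frac{3576325}{312}} = \frac{5 \sqrt{11158134}}{156}$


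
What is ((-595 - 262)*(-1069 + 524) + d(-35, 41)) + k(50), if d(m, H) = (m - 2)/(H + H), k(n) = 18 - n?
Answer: 38296669/82 ≈ 4.6703e+5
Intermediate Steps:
d(m, H) = (-2 + m)/(2*H) (d(m, H) = (-2 + m)/((2*H)) = (-2 + m)*(1/(2*H)) = (-2 + m)/(2*H))
((-595 - 262)*(-1069 + 524) + d(-35, 41)) + k(50) = ((-595 - 262)*(-1069 + 524) + (½)*(-2 - 35)/41) + (18 - 1*50) = (-857*(-545) + (½)*(1/41)*(-37)) + (18 - 50) = (467065 - 37/82) - 32 = 38299293/82 - 32 = 38296669/82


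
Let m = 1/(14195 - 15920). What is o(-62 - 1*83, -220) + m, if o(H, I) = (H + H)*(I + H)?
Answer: 182591249/1725 ≈ 1.0585e+5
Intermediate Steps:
m = -1/1725 (m = 1/(-1725) = -1/1725 ≈ -0.00057971)
o(H, I) = 2*H*(H + I) (o(H, I) = (2*H)*(H + I) = 2*H*(H + I))
o(-62 - 1*83, -220) + m = 2*(-62 - 1*83)*((-62 - 1*83) - 220) - 1/1725 = 2*(-62 - 83)*((-62 - 83) - 220) - 1/1725 = 2*(-145)*(-145 - 220) - 1/1725 = 2*(-145)*(-365) - 1/1725 = 105850 - 1/1725 = 182591249/1725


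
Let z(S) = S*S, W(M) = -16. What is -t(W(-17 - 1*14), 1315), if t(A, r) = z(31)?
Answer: -961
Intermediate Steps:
z(S) = S**2
t(A, r) = 961 (t(A, r) = 31**2 = 961)
-t(W(-17 - 1*14), 1315) = -1*961 = -961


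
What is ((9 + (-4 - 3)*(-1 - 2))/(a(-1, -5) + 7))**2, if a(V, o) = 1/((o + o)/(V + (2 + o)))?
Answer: 22500/1369 ≈ 16.435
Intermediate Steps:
a(V, o) = (2 + V + o)/(2*o) (a(V, o) = 1/((2*o)/(2 + V + o)) = 1/(2*o/(2 + V + o)) = (2 + V + o)/(2*o))
((9 + (-4 - 3)*(-1 - 2))/(a(-1, -5) + 7))**2 = ((9 + (-4 - 3)*(-1 - 2))/((1/2)*(2 - 1 - 5)/(-5) + 7))**2 = ((9 - 7*(-3))/((1/2)*(-1/5)*(-4) + 7))**2 = ((9 + 21)/(2/5 + 7))**2 = (30/(37/5))**2 = (30*(5/37))**2 = (150/37)**2 = 22500/1369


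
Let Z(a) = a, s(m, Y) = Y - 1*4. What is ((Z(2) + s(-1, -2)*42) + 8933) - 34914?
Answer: -26231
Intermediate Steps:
s(m, Y) = -4 + Y (s(m, Y) = Y - 4 = -4 + Y)
((Z(2) + s(-1, -2)*42) + 8933) - 34914 = ((2 + (-4 - 2)*42) + 8933) - 34914 = ((2 - 6*42) + 8933) - 34914 = ((2 - 252) + 8933) - 34914 = (-250 + 8933) - 34914 = 8683 - 34914 = -26231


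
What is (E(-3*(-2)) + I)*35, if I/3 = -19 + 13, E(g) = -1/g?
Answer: -3815/6 ≈ -635.83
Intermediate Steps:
I = -18 (I = 3*(-19 + 13) = 3*(-6) = -18)
(E(-3*(-2)) + I)*35 = (-1/((-3*(-2))) - 18)*35 = (-1/6 - 18)*35 = (-1*⅙ - 18)*35 = (-⅙ - 18)*35 = -109/6*35 = -3815/6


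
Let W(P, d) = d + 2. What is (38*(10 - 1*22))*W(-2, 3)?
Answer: -2280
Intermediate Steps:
W(P, d) = 2 + d
(38*(10 - 1*22))*W(-2, 3) = (38*(10 - 1*22))*(2 + 3) = (38*(10 - 22))*5 = (38*(-12))*5 = -456*5 = -2280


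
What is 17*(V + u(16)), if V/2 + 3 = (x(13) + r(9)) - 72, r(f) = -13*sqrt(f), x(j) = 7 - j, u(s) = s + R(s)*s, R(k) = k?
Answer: 544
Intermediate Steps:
u(s) = s + s**2 (u(s) = s + s*s = s + s**2)
V = -240 (V = -6 + 2*(((7 - 1*13) - 13*sqrt(9)) - 72) = -6 + 2*(((7 - 13) - 13*3) - 72) = -6 + 2*((-6 - 39) - 72) = -6 + 2*(-45 - 72) = -6 + 2*(-117) = -6 - 234 = -240)
17*(V + u(16)) = 17*(-240 + 16*(1 + 16)) = 17*(-240 + 16*17) = 17*(-240 + 272) = 17*32 = 544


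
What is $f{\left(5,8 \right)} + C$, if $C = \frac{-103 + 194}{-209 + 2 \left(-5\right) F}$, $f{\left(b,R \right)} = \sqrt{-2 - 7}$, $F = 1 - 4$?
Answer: $- \frac{91}{179} + 3 i \approx -0.50838 + 3.0 i$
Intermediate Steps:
$F = -3$
$f{\left(b,R \right)} = 3 i$ ($f{\left(b,R \right)} = \sqrt{-9} = 3 i$)
$C = - \frac{91}{179}$ ($C = \frac{-103 + 194}{-209 + 2 \left(-5\right) \left(-3\right)} = \frac{91}{-209 - -30} = \frac{91}{-209 + 30} = \frac{91}{-179} = 91 \left(- \frac{1}{179}\right) = - \frac{91}{179} \approx -0.50838$)
$f{\left(5,8 \right)} + C = 3 i - \frac{91}{179} = - \frac{91}{179} + 3 i$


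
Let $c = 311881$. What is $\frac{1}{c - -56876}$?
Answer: $\frac{1}{368757} \approx 2.7118 \cdot 10^{-6}$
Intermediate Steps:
$\frac{1}{c - -56876} = \frac{1}{311881 - -56876} = \frac{1}{311881 + \left(-196423 + 253299\right)} = \frac{1}{311881 + 56876} = \frac{1}{368757}$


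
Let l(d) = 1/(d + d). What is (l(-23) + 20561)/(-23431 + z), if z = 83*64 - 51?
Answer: -189161/167164 ≈ -1.1316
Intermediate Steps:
z = 5261 (z = 5312 - 51 = 5261)
l(d) = 1/(2*d)
(l(-23) + 20561)/(-23431 + z) = ((½)/(-23) + 20561)/(-23431 + 5261) = ((½)*(-1/23) + 20561)/(-18170) = (-1/46 + 20561)*(-1/18170) = (945805/46)*(-1/18170) = -189161/167164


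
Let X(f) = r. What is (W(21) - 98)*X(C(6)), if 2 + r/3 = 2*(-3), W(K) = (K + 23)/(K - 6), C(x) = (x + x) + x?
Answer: 11408/5 ≈ 2281.6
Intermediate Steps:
C(x) = 3*x (C(x) = 2*x + x = 3*x)
W(K) = (23 + K)/(-6 + K)
r = -24 (r = -6 + 3*(2*(-3)) = -6 + 3*(-6) = -6 - 18 = -24)
X(f) = -24
(W(21) - 98)*X(C(6)) = ((23 + 21)/(-6 + 21) - 98)*(-24) = (44/15 - 98)*(-24) = -1426/15*(-24) = 11408/5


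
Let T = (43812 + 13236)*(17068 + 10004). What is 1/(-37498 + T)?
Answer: 1/1544365958 ≈ 6.4751e-10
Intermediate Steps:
T = 1544403456 (T = 57048*27072 = 1544403456)
1/(-37498 + T) = 1/(-37498 + 1544403456) = 1/1544365958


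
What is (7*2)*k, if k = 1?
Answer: 14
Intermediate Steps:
(7*2)*k = (7*2)*1 = 14*1 = 14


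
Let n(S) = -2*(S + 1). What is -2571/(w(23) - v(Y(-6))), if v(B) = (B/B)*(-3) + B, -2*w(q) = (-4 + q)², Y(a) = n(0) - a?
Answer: 1714/121 ≈ 14.165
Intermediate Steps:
n(S) = -2 - 2*S (n(S) = -2*(1 + S) = -2 - 2*S)
Y(a) = -2 - a (Y(a) = (-2 - 2*0) - a = (-2 + 0) - a = -2 - a)
w(q) = -(-4 + q)²/2
v(B) = -3 + B (v(B) = 1*(-3) + B = -3 + B)
-2571/(w(23) - v(Y(-6))) = -2571/(-(-4 + 23)²/2 - (-3 + (-2 - 1*(-6)))) = -2571/(-½*19² - (-3 + (-2 + 6))) = -2571/(-½*361 - (-3 + 4)) = -2571/(-361/2 - 1*1) = -2571/(-361/2 - 1) = -2571/(-363/2) = -2571*(-2/363) = 1714/121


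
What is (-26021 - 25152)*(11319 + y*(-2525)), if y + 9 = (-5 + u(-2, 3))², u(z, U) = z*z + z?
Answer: -579227187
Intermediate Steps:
u(z, U) = z + z² (u(z, U) = z² + z = z + z²)
y = 0 (y = -9 + (-5 - 2*(1 - 2))² = -9 + (-5 - 2*(-1))² = -9 + (-5 + 2)² = -9 + (-3)² = -9 + 9 = 0)
(-26021 - 25152)*(11319 + y*(-2525)) = (-26021 - 25152)*(11319 + 0*(-2525)) = -51173*(11319 + 0) = -51173*11319 = -579227187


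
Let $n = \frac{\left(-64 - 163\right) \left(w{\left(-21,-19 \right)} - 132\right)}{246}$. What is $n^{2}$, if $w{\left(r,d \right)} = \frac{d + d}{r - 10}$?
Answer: $\frac{211718696641}{14538969} \approx 14562.0$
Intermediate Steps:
$w{\left(r,d \right)} = \frac{2 d}{-10 + r}$
$n = \frac{460129}{3813}$ ($n = \frac{\left(-64 - 163\right) \left(2 \left(-19\right) \frac{1}{-10 - 21} - 132\right)}{246} = - 227 \left(2 \left(-19\right) \frac{1}{-31} - 132\right) \frac{1}{246} = - 227 \left(2 \left(-19\right) \left(- \frac{1}{31}\right) - 132\right) \frac{1}{246} = - 227 \left(\frac{38}{31} - 132\right) \frac{1}{246} = \left(-227\right) \left(- \frac{4054}{31}\right) \frac{1}{246} = \frac{920258}{31} \cdot \frac{1}{246} = \frac{460129}{3813} \approx 120.67$)
$n^{2} = \left(\frac{460129}{3813}\right)^{2} = \frac{211718696641}{14538969}$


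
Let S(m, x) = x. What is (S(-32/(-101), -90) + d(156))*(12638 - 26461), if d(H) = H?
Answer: -912318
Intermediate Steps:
(S(-32/(-101), -90) + d(156))*(12638 - 26461) = (-90 + 156)*(12638 - 26461) = 66*(-13823) = -912318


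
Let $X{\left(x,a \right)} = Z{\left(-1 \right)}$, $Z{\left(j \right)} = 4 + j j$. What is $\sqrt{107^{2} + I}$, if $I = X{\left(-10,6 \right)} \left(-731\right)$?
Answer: $3 \sqrt{866} \approx 88.284$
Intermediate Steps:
$Z{\left(j \right)} = 4 + j^{2}$
$X{\left(x,a \right)} = 5$ ($X{\left(x,a \right)} = 4 + \left(-1\right)^{2} = 4 + 1 = 5$)
$I = -3655$ ($I = 5 \left(-731\right) = -3655$)
$\sqrt{107^{2} + I} = \sqrt{107^{2} - 3655} = \sqrt{11449 - 3655} = \sqrt{7794} = 3 \sqrt{866}$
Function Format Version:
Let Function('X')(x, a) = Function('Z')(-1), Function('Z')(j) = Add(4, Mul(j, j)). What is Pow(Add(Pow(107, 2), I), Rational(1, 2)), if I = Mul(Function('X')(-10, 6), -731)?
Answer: Mul(3, Pow(866, Rational(1, 2))) ≈ 88.284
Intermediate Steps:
Function('Z')(j) = Add(4, Pow(j, 2))
Function('X')(x, a) = 5 (Function('X')(x, a) = Add(4, Pow(-1, 2)) = Add(4, 1) = 5)
I = -3655 (I = Mul(5, -731) = -3655)
Pow(Add(Pow(107, 2), I), Rational(1, 2)) = Pow(Add(Pow(107, 2), -3655), Rational(1, 2)) = Pow(Add(11449, -3655), Rational(1, 2)) = Pow(7794, Rational(1, 2)) = Mul(3, Pow(866, Rational(1, 2)))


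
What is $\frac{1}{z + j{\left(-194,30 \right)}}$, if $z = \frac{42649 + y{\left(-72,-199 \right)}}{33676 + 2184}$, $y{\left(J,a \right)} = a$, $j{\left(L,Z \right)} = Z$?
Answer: $\frac{3586}{111825} \approx 0.032068$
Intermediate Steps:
$z = \frac{4245}{3586}$ ($z = \frac{42649 - 199}{33676 + 2184} = \frac{42450}{35860} = 42450 \cdot \frac{1}{35860} = \frac{4245}{3586} \approx 1.1838$)
$\frac{1}{z + j{\left(-194,30 \right)}} = \frac{1}{\frac{4245}{3586} + 30} = \frac{1}{\frac{111825}{3586}} = \frac{3586}{111825}$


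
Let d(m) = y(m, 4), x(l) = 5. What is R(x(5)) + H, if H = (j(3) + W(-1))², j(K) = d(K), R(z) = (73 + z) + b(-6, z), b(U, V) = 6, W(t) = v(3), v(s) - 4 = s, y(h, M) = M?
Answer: 205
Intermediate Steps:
v(s) = 4 + s
W(t) = 7 (W(t) = 4 + 3 = 7)
d(m) = 4
R(z) = 79 + z (R(z) = (73 + z) + 6 = 79 + z)
j(K) = 4
H = 121 (H = (4 + 7)² = 11² = 121)
R(x(5)) + H = (79 + 5) + 121 = 84 + 121 = 205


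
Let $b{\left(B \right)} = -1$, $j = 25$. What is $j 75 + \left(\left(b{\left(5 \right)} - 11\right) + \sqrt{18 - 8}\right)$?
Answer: $1863 + \sqrt{10} \approx 1866.2$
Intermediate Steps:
$j 75 + \left(\left(b{\left(5 \right)} - 11\right) + \sqrt{18 - 8}\right) = 25 \cdot 75 + \left(\left(-1 - 11\right) + \sqrt{18 - 8}\right) = 1875 - \left(12 - \sqrt{10}\right) = 1863 + \sqrt{10}$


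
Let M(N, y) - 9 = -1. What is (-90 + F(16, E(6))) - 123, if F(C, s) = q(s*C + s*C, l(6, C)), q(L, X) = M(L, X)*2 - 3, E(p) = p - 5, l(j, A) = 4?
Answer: -200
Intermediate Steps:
E(p) = -5 + p
M(N, y) = 8 (M(N, y) = 9 - 1 = 8)
q(L, X) = 13 (q(L, X) = 8*2 - 3 = 16 - 3 = 13)
F(C, s) = 13
(-90 + F(16, E(6))) - 123 = (-90 + 13) - 123 = -77 - 123 = -200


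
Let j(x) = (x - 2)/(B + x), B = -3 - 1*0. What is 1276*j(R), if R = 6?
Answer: 5104/3 ≈ 1701.3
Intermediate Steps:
B = -3 (B = -3 + 0 = -3)
j(x) = (-2 + x)/(-3 + x) (j(x) = (x - 2)/(-3 + x) = (-2 + x)/(-3 + x))
1276*j(R) = 1276*((-2 + 6)/(-3 + 6)) = 1276*(4/3) = 5104/3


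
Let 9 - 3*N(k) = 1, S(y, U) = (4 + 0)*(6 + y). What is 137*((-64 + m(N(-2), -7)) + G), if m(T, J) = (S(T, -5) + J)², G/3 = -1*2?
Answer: 857483/9 ≈ 95276.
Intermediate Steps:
S(y, U) = 24 + 4*y (S(y, U) = 4*(6 + y) = 24 + 4*y)
N(k) = 8/3 (N(k) = 3 - ⅓*1 = 3 - ⅓ = 8/3)
G = -6 (G = 3*(-1*2) = 3*(-2) = -6)
m(T, J) = (24 + J + 4*T)² (m(T, J) = ((24 + 4*T) + J)² = (24 + J + 4*T)²)
137*((-64 + m(N(-2), -7)) + G) = 137*((-64 + (24 - 7 + 4*(8/3))²) - 6) = 137*((-64 + (24 - 7 + 32/3)²) - 6) = 137*((-64 + (83/3)²) - 6) = 137*((-64 + 6889/9) - 6) = 137*(6313/9 - 6) = 137*(6259/9) = 857483/9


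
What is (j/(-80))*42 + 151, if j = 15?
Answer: 1145/8 ≈ 143.13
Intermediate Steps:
(j/(-80))*42 + 151 = (15/(-80))*42 + 151 = (15*(-1/80))*42 + 151 = -3/16*42 + 151 = -63/8 + 151 = 1145/8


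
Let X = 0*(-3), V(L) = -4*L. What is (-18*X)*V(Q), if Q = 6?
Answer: 0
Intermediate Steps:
X = 0
(-18*X)*V(Q) = (-18*0)*(-4*6) = 0*(-24) = 0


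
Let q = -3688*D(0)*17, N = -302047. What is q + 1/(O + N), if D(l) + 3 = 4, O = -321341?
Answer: -39083934049/623388 ≈ -62696.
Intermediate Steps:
D(l) = 1 (D(l) = -3 + 4 = 1)
q = -62696 (q = -3688*17 = -62696)
q + 1/(O + N) = -62696 + 1/(-321341 - 302047) = -62696 + 1/(-623388) = -62696 - 1/623388 = -39083934049/623388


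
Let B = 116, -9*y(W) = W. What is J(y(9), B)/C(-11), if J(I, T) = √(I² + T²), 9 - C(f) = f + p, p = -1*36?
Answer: √13457/56 ≈ 2.0715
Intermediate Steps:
y(W) = -W/9
p = -36
C(f) = 45 - f (C(f) = 9 - (f - 36) = 9 - (-36 + f) = 9 + (36 - f) = 45 - f)
J(y(9), B)/C(-11) = √((-⅑*9)² + 116²)/(45 - 1*(-11)) = √((-1)² + 13456)/(45 + 11) = √(1 + 13456)/56 = √13457*(1/56) = √13457/56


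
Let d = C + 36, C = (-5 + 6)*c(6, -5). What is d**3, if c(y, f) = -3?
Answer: 35937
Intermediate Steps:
C = -3 (C = (-5 + 6)*(-3) = 1*(-3) = -3)
d = 33 (d = -3 + 36 = 33)
d**3 = 33**3 = 35937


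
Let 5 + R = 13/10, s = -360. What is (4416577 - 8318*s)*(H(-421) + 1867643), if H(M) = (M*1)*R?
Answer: 138527529321399/10 ≈ 1.3853e+13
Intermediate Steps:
R = -37/10 (R = -5 + 13/10 = -37/10 ≈ -3.7000)
H(M) = -37*M/10 (H(M) = (M*1)*(-37/10) = M*(-37/10) = -37*M/10)
(4416577 - 8318*s)*(H(-421) + 1867643) = (4416577 - 8318*(-360))*(-37/10*(-421) + 1867643) = (4416577 + 2994480)*(15577/10 + 1867643) = 7411057*(18692007/10) = 138527529321399/10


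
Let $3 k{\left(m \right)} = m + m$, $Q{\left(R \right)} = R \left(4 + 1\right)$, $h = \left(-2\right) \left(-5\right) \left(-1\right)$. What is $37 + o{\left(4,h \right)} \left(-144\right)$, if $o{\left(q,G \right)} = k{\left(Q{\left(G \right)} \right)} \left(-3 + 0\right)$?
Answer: $-14363$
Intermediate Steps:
$h = -10$ ($h = 10 \left(-1\right) = -10$)
$Q{\left(R \right)} = 5 R$ ($Q{\left(R \right)} = R 5 = 5 R$)
$k{\left(m \right)} = \frac{2 m}{3}$ ($k{\left(m \right)} = \frac{m + m}{3} = \frac{2 m}{3}$)
$o{\left(q,G \right)} = - 10 G$ ($o{\left(q,G \right)} = \frac{2 \cdot 5 G}{3} \left(-3 + 0\right) = \frac{10 G}{3} \left(-3\right) = - 10 G$)
$37 + o{\left(4,h \right)} \left(-144\right) = 37 + \left(-10\right) \left(-10\right) \left(-144\right) = 37 + 100 \left(-144\right) = 37 - 14400 = -14363$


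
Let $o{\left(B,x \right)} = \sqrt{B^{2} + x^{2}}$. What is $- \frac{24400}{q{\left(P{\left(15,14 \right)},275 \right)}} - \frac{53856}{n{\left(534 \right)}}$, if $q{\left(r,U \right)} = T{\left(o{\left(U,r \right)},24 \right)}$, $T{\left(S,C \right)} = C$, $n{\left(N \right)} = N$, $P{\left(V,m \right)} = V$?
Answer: $- \frac{298378}{267} \approx -1117.5$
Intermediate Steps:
$q{\left(r,U \right)} = 24$
$- \frac{24400}{q{\left(P{\left(15,14 \right)},275 \right)}} - \frac{53856}{n{\left(534 \right)}} = - \frac{24400}{24} - \frac{53856}{534} = \left(-24400\right) \frac{1}{24} - \frac{8976}{89} = - \frac{3050}{3} - \frac{8976}{89} = - \frac{298378}{267}$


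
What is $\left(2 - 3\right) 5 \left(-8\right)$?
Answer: $40$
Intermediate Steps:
$\left(2 - 3\right) 5 \left(-8\right) = \left(-1\right) 5 \left(-8\right) = \left(-5\right) \left(-8\right) = 40$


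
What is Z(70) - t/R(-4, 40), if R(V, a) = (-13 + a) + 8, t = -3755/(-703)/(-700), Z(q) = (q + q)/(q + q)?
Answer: 3445451/3444700 ≈ 1.0002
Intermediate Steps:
Z(q) = 1 (Z(q) = (2*q)/((2*q)) = (2*q)*(1/(2*q)) = 1)
t = -751/98420 (t = -3755*(-1/703)*(-1/700) = (3755/703)*(-1/700) = -751/98420 ≈ -0.0076306)
R(V, a) = -5 + a
Z(70) - t/R(-4, 40) = 1 - (-751)/(98420*(-5 + 40)) = 1 - (-751)/(98420*35) = 1 - 1*(-751/3444700) = 1 + 751/3444700 = 3445451/3444700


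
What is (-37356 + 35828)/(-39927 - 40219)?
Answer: 764/40073 ≈ 0.019065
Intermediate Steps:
(-37356 + 35828)/(-39927 - 40219) = -1528/(-80146) = -1528*(-1/80146) = 764/40073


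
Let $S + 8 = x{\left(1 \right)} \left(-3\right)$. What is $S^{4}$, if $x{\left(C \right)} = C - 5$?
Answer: $256$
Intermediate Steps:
$x{\left(C \right)} = -5 + C$ ($x{\left(C \right)} = C - 5 = -5 + C$)
$S = 4$ ($S = -8 + \left(-5 + 1\right) \left(-3\right) = -8 - -12 = -8 + 12 = 4$)
$S^{4} = 4^{4} = 256$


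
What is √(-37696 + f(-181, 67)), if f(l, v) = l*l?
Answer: I*√4935 ≈ 70.25*I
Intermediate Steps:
f(l, v) = l²
√(-37696 + f(-181, 67)) = √(-37696 + (-181)²) = √(-37696 + 32761) = √(-4935) = I*√4935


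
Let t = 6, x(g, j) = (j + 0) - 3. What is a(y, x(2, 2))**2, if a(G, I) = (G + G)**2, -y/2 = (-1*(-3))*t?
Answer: 26873856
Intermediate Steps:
x(g, j) = -3 + j (x(g, j) = j - 3 = -3 + j)
y = -36 (y = -2*(-1*(-3))*6 = -6*6 = -2*18 = -36)
a(G, I) = 4*G**2 (a(G, I) = (2*G)**2 = 4*G**2)
a(y, x(2, 2))**2 = (4*(-36)**2)**2 = (4*1296)**2 = 5184**2 = 26873856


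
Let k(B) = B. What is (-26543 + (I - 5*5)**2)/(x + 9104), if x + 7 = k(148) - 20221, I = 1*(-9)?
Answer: 25387/10976 ≈ 2.3130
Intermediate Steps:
I = -9
x = -20080 (x = -7 + (148 - 20221) = -7 - 20073 = -20080)
(-26543 + (I - 5*5)**2)/(x + 9104) = (-26543 + (-9 - 5*5)**2)/(-20080 + 9104) = (-26543 + (-9 - 25)**2)/(-10976) = (-26543 + (-34)**2)*(-1/10976) = (-26543 + 1156)*(-1/10976) = -25387*(-1/10976) = 25387/10976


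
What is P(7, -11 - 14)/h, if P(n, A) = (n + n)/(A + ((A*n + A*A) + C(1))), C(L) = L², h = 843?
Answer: 7/179559 ≈ 3.8984e-5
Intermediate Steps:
P(n, A) = 2*n/(1 + A + A² + A*n) (P(n, A) = (n + n)/(A + ((A*n + A*A) + 1²)) = (2*n)/(A + ((A*n + A²) + 1)) = (2*n)/(A + ((A² + A*n) + 1)) = (2*n)/(A + (1 + A² + A*n)) = (2*n)/(1 + A + A² + A*n) = 2*n/(1 + A + A² + A*n))
P(7, -11 - 14)/h = (2*7/(1 + (-11 - 14) + (-11 - 14)² + (-11 - 14)*7))/843 = (2*7/(1 - 25 + (-25)² - 25*7))*(1/843) = (2*7/(1 - 25 + 625 - 175))*(1/843) = (2*7/426)*(1/843) = (2*7*(1/426))*(1/843) = (7/213)*(1/843) = 7/179559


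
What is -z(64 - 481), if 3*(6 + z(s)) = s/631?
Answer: 3925/631 ≈ 6.2203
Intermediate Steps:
z(s) = -6 + s/1893 (z(s) = -6 + (s/631)/3 = -6 + s/1893)
-z(64 - 481) = -(-6 + (64 - 481)/1893) = -(-6 + (1/1893)*(-417)) = -(-6 - 139/631) = -1*(-3925/631) = 3925/631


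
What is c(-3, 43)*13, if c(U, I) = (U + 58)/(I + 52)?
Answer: 143/19 ≈ 7.5263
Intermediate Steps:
c(U, I) = (58 + U)/(52 + I)
c(-3, 43)*13 = ((58 - 3)/(52 + 43))*13 = (55/95)*13 = ((1/95)*55)*13 = (11/19)*13 = 143/19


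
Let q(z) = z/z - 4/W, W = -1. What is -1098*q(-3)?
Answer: -5490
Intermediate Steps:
q(z) = 5 (q(z) = z/z - 4/(-1) = 1 - 4*(-1) = 1 + 4 = 5)
-1098*q(-3) = -1098*5 = -5490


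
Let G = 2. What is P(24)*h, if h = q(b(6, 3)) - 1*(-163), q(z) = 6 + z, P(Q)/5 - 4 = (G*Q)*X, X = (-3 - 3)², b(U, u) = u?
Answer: 1489520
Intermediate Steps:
X = 36 (X = (-6)² = 36)
P(Q) = 20 + 360*Q (P(Q) = 20 + 5*((2*Q)*36) = 20 + 5*(72*Q) = 20 + 360*Q)
h = 172 (h = (6 + 3) - 1*(-163) = 9 + 163 = 172)
P(24)*h = (20 + 360*24)*172 = (20 + 8640)*172 = 8660*172 = 1489520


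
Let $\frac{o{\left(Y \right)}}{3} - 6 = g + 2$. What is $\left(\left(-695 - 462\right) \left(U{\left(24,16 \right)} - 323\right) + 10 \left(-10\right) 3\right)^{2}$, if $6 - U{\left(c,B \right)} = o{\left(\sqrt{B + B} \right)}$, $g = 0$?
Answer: $155422812169$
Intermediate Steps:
$o{\left(Y \right)} = 24$ ($o{\left(Y \right)} = 18 + 3 \left(0 + 2\right) = 18 + 3 \cdot 2 = 18 + 6 = 24$)
$U{\left(c,B \right)} = -18$ ($U{\left(c,B \right)} = 6 - 24 = -18$)
$\left(\left(-695 - 462\right) \left(U{\left(24,16 \right)} - 323\right) + 10 \left(-10\right) 3\right)^{2} = \left(\left(-695 - 462\right) \left(-18 - 323\right) + 10 \left(-10\right) 3\right)^{2} = \left(\left(-1157\right) \left(-341\right) - 300\right)^{2} = \left(394537 - 300\right)^{2} = 394237^{2} = 155422812169$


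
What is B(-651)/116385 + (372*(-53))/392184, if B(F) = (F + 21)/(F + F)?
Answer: -395156465/7860968778 ≈ -0.050268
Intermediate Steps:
B(F) = (21 + F)/(2*F) (B(F) = (21 + F)/((2*F)) = (21 + F)*(1/(2*F)) = (21 + F)/(2*F))
B(-651)/116385 + (372*(-53))/392184 = ((½)*(21 - 651)/(-651))/116385 + (372*(-53))/392184 = ((½)*(-1/651)*(-630))*(1/116385) - 19716*1/392184 = (15/31)*(1/116385) - 1643/32682 = 1/240529 - 1643/32682 = -395156465/7860968778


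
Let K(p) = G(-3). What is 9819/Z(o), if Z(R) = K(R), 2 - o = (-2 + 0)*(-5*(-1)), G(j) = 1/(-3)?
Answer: -29457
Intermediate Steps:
G(j) = -⅓
o = 12 (o = 2 - (-2 + 0)*(-5*(-1)) = 2 - (-2)*5 = 2 - 1*(-10) = 2 + 10 = 12)
K(p) = -⅓
Z(R) = -⅓
9819/Z(o) = 9819/(-⅓) = 9819*(-3) = -29457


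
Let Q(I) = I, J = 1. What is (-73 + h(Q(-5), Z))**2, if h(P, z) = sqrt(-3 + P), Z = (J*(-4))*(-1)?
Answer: 5321 - 292*I*sqrt(2) ≈ 5321.0 - 412.95*I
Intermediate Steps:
Z = 4 (Z = (1*(-4))*(-1) = -4*(-1) = 4)
(-73 + h(Q(-5), Z))**2 = (-73 + sqrt(-3 - 5))**2 = (-73 + sqrt(-8))**2 = (-73 + 2*I*sqrt(2))**2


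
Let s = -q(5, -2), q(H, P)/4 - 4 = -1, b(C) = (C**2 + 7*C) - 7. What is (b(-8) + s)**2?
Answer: 121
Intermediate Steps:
b(C) = -7 + C**2 + 7*C
q(H, P) = 12 (q(H, P) = 16 + 4*(-1) = 16 - 4 = 12)
s = -12 (s = -1*12 = -12)
(b(-8) + s)**2 = ((-7 + (-8)**2 + 7*(-8)) - 12)**2 = ((-7 + 64 - 56) - 12)**2 = (1 - 12)**2 = (-11)**2 = 121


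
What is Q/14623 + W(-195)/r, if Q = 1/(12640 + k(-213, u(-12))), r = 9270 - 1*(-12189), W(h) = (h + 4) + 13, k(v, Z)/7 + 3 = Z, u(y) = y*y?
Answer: -35469615079/4276083879039 ≈ -0.0082949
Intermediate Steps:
u(y) = y²
k(v, Z) = -21 + 7*Z
W(h) = 17 + h (W(h) = (4 + h) + 13 = 17 + h)
r = 21459 (r = 9270 + 12189 = 21459)
Q = 1/13627 (Q = 1/(12640 + (-21 + 7*(-12)²)) = 1/(12640 + (-21 + 7*144)) = 1/(12640 + (-21 + 1008)) = 1/(12640 + 987) = 1/13627 ≈ 7.3384e-5)
Q/14623 + W(-195)/r = (1/13627)/14623 + (17 - 195)/21459 = (1/13627)*(1/14623) - 178*1/21459 = 1/199267621 - 178/21459 = -35469615079/4276083879039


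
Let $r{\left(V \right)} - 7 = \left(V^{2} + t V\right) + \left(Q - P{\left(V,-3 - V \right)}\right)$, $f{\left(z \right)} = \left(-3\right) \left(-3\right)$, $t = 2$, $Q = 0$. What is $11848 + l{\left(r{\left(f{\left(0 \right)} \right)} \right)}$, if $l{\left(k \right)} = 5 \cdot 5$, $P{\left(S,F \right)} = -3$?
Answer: $11873$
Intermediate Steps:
$f{\left(z \right)} = 9$
$r{\left(V \right)} = 10 + V^{2} + 2 V$ ($r{\left(V \right)} = 7 + \left(\left(V^{2} + 2 V\right) + \left(0 - -3\right)\right) = 7 + \left(\left(V^{2} + 2 V\right) + \left(0 + 3\right)\right) = 7 + \left(\left(V^{2} + 2 V\right) + 3\right) = 7 + \left(3 + V^{2} + 2 V\right) = 10 + V^{2} + 2 V$)
$l{\left(k \right)} = 25$
$11848 + l{\left(r{\left(f{\left(0 \right)} \right)} \right)} = 11848 + 25 = 11873$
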